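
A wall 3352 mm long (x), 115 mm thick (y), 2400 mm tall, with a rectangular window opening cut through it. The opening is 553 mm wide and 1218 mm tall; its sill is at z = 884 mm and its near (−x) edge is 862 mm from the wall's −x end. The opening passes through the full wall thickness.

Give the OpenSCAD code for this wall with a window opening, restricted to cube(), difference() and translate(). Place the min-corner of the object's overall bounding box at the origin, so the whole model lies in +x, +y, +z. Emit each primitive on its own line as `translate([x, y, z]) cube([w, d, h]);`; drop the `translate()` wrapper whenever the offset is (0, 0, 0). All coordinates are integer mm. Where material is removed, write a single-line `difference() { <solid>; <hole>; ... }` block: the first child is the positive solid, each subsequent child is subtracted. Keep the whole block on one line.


difference() { cube([3352, 115, 2400]); translate([862, 0, 884]) cube([553, 115, 1218]); }


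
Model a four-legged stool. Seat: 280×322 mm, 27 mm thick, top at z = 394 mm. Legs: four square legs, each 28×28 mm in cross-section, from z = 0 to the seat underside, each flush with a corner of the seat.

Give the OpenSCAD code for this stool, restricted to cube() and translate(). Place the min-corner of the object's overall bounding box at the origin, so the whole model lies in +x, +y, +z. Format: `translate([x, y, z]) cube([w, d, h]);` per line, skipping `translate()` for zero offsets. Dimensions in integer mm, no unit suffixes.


translate([0, 0, 367]) cube([280, 322, 27]);
cube([28, 28, 367]);
translate([252, 0, 0]) cube([28, 28, 367]);
translate([0, 294, 0]) cube([28, 28, 367]);
translate([252, 294, 0]) cube([28, 28, 367]);


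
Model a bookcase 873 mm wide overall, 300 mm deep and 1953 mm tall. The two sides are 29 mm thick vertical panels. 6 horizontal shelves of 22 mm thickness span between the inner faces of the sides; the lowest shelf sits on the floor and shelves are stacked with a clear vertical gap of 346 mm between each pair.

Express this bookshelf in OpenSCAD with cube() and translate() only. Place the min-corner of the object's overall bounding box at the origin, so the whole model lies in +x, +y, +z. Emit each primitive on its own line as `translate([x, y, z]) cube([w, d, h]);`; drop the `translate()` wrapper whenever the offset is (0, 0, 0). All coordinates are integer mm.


cube([29, 300, 1953]);
translate([844, 0, 0]) cube([29, 300, 1953]);
translate([29, 0, 0]) cube([815, 300, 22]);
translate([29, 0, 368]) cube([815, 300, 22]);
translate([29, 0, 736]) cube([815, 300, 22]);
translate([29, 0, 1104]) cube([815, 300, 22]);
translate([29, 0, 1472]) cube([815, 300, 22]);
translate([29, 0, 1840]) cube([815, 300, 22]);


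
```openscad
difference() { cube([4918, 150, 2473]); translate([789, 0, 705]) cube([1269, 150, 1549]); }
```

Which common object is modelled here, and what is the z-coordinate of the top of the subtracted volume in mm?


A wall with a window opening. The window head height is 2254 mm.

A wall with a rectangular opening subtracted — a window. Sill at z = 705, opening 1549 mm tall, so the head is at 705 + 1549 = 2254 mm.


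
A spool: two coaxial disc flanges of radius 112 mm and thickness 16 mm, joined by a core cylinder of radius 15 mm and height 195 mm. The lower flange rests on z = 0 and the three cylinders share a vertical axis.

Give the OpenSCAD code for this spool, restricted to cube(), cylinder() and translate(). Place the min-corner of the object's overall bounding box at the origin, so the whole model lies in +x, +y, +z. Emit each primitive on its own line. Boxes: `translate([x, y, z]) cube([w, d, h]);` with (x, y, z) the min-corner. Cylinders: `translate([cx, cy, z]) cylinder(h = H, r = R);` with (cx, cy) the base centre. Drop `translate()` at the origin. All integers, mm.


translate([112, 112, 0]) cylinder(h = 16, r = 112);
translate([112, 112, 16]) cylinder(h = 195, r = 15);
translate([112, 112, 211]) cylinder(h = 16, r = 112);


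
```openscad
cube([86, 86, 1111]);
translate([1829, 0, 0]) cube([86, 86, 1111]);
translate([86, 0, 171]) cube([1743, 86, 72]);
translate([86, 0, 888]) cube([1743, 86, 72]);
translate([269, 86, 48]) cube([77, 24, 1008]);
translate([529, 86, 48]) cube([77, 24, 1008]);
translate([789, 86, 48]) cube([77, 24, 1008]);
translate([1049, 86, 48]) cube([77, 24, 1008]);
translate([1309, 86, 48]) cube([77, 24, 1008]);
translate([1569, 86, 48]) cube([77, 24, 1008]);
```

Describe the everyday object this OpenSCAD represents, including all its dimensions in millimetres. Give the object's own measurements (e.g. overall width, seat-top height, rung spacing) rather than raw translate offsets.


A fence section. Two 86×86 mm posts, 1111 mm tall, stand on the floor with a clear span of 1743 mm between their inner faces. Two horizontal rails of 86×72 mm section span the gap between the posts with their undersides at z = 171 mm and z = 888 mm, flush with the posts' −y face. 6 pickets, each 77 mm wide, 24 mm thick and 1008 mm tall, are fixed to the +y face of the rails with their bottoms at z = 48 mm, spaced across the span with a 183 mm gap after the −x post and between neighbouring pickets and before the +x post.


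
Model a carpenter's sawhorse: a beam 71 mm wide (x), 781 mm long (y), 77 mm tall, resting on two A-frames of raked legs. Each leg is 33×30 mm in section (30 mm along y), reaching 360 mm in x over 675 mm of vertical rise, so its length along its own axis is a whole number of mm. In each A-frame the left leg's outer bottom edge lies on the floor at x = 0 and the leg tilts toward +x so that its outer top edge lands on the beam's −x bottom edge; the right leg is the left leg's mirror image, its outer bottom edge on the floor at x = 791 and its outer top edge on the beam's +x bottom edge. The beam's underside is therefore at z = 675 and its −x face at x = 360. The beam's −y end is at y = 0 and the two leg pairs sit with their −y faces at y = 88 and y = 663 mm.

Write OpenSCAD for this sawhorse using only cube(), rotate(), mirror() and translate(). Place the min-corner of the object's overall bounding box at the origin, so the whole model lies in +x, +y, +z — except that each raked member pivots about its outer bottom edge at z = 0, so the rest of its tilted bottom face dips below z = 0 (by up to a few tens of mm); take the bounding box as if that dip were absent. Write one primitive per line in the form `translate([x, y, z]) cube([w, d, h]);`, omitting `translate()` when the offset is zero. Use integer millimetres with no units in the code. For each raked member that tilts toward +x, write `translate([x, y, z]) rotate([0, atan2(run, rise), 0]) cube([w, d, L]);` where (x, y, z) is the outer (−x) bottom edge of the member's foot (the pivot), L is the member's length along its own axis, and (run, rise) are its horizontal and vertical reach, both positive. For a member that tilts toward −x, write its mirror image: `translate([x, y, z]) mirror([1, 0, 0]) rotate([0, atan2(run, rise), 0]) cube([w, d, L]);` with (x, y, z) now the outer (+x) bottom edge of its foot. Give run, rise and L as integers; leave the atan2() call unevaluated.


// leg length = √(360² + 675²) = 765
// right-leg outer foot x = 2·360 + 71 = 791
// beam min-corner = (360, 0, 675)
translate([360, 0, 675]) cube([71, 781, 77]);
translate([0, 88, 0]) rotate([0, atan2(360, 675), 0]) cube([33, 30, 765]);
translate([791, 88, 0]) mirror([1, 0, 0]) rotate([0, atan2(360, 675), 0]) cube([33, 30, 765]);
translate([0, 663, 0]) rotate([0, atan2(360, 675), 0]) cube([33, 30, 765]);
translate([791, 663, 0]) mirror([1, 0, 0]) rotate([0, atan2(360, 675), 0]) cube([33, 30, 765]);


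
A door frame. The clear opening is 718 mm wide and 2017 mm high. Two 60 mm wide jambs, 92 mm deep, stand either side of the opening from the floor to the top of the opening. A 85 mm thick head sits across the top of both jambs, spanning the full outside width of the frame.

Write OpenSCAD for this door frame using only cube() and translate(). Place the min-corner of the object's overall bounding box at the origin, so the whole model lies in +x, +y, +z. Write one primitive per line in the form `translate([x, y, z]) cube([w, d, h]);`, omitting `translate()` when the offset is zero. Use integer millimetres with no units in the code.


cube([60, 92, 2017]);
translate([778, 0, 0]) cube([60, 92, 2017]);
translate([0, 0, 2017]) cube([838, 92, 85]);


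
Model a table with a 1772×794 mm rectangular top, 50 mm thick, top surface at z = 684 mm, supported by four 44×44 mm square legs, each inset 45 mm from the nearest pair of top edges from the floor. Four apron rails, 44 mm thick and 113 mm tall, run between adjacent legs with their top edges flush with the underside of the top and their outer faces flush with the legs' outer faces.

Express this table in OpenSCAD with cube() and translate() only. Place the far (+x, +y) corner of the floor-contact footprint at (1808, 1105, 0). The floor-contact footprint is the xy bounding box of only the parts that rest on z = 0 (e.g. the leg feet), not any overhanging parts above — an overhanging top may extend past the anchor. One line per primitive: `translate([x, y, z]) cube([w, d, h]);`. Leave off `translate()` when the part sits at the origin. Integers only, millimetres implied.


translate([81, 356, 634]) cube([1772, 794, 50]);
translate([126, 401, 0]) cube([44, 44, 634]);
translate([1764, 401, 0]) cube([44, 44, 634]);
translate([126, 1061, 0]) cube([44, 44, 634]);
translate([1764, 1061, 0]) cube([44, 44, 634]);
translate([170, 401, 521]) cube([1594, 44, 113]);
translate([170, 1061, 521]) cube([1594, 44, 113]);
translate([126, 445, 521]) cube([44, 616, 113]);
translate([1764, 445, 521]) cube([44, 616, 113]);


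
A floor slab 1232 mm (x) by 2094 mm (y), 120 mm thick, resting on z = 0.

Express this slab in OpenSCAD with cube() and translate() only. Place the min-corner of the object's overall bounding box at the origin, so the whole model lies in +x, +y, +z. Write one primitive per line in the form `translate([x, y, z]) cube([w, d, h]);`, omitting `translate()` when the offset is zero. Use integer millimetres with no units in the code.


cube([1232, 2094, 120]);


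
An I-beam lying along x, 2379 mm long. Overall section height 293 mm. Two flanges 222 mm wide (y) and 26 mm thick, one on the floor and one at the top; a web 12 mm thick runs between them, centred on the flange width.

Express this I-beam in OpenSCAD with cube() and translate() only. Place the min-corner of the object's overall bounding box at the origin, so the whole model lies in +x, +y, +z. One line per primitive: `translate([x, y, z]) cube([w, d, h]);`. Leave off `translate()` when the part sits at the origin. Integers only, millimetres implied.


cube([2379, 222, 26]);
translate([0, 105, 26]) cube([2379, 12, 241]);
translate([0, 0, 267]) cube([2379, 222, 26]);


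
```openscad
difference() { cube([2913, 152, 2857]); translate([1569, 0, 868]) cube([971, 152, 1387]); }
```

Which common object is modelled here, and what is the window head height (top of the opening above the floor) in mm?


A wall with a window opening. The window head height is 2255 mm.

A wall with a rectangular opening subtracted — a window. Sill at z = 868, opening 1387 mm tall, so the head is at 868 + 1387 = 2255 mm.


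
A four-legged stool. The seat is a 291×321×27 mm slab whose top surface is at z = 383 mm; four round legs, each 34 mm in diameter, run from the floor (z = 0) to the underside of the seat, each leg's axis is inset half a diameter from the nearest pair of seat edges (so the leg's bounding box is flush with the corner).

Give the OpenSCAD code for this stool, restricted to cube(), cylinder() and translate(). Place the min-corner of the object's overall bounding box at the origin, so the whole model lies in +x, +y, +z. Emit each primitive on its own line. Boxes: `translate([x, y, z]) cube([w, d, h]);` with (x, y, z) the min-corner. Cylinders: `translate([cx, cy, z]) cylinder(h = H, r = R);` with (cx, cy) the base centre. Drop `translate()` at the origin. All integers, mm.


translate([0, 0, 356]) cube([291, 321, 27]);
translate([17, 17, 0]) cylinder(h = 356, r = 17);
translate([274, 17, 0]) cylinder(h = 356, r = 17);
translate([17, 304, 0]) cylinder(h = 356, r = 17);
translate([274, 304, 0]) cylinder(h = 356, r = 17);


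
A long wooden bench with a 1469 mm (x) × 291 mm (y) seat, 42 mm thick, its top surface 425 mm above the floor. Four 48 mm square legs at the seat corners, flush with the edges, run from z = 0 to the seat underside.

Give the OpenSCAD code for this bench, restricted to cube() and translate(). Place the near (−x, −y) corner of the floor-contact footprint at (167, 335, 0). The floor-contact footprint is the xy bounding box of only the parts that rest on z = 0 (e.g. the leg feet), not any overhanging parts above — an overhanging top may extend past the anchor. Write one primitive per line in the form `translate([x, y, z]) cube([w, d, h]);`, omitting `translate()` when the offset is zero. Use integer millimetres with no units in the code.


// leg_h = 425 − 42 = 383
translate([167, 335, 383]) cube([1469, 291, 42]);
translate([167, 335, 0]) cube([48, 48, 383]);
translate([167, 578, 0]) cube([48, 48, 383]);
translate([1588, 335, 0]) cube([48, 48, 383]);
translate([1588, 578, 0]) cube([48, 48, 383]);


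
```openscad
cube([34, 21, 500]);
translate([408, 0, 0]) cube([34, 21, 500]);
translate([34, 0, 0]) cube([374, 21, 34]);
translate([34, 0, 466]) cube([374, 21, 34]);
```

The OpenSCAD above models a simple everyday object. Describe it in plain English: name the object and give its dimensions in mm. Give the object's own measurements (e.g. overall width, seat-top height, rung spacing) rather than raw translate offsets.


A rectangular picture frame lying in the x–z plane (depth along y). The opening is 374 mm wide (x) by 432 mm tall (z), surrounded by a border 34 mm wide on all four sides. The frame is 21 mm deep and is made of two full-height vertical stiles with two horizontal rails fitted between them.


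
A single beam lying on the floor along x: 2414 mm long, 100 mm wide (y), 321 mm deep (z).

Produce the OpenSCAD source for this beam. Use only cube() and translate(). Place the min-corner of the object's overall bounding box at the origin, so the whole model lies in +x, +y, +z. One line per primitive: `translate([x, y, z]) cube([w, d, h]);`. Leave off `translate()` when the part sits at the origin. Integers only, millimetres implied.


cube([2414, 100, 321]);


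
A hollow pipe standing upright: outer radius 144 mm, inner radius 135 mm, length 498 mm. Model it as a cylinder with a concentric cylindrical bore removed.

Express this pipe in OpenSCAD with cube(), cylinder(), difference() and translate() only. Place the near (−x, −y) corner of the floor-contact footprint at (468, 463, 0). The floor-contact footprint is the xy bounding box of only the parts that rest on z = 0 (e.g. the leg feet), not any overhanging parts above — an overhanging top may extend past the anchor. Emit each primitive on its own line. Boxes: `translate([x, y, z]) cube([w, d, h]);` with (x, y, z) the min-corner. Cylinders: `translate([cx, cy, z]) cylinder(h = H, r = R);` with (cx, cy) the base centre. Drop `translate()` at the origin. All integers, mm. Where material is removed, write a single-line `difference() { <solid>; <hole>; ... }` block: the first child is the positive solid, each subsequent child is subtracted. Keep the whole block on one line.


difference() { translate([612, 607, 0]) cylinder(h = 498, r = 144); translate([612, 607, 0]) cylinder(h = 498, r = 135); }


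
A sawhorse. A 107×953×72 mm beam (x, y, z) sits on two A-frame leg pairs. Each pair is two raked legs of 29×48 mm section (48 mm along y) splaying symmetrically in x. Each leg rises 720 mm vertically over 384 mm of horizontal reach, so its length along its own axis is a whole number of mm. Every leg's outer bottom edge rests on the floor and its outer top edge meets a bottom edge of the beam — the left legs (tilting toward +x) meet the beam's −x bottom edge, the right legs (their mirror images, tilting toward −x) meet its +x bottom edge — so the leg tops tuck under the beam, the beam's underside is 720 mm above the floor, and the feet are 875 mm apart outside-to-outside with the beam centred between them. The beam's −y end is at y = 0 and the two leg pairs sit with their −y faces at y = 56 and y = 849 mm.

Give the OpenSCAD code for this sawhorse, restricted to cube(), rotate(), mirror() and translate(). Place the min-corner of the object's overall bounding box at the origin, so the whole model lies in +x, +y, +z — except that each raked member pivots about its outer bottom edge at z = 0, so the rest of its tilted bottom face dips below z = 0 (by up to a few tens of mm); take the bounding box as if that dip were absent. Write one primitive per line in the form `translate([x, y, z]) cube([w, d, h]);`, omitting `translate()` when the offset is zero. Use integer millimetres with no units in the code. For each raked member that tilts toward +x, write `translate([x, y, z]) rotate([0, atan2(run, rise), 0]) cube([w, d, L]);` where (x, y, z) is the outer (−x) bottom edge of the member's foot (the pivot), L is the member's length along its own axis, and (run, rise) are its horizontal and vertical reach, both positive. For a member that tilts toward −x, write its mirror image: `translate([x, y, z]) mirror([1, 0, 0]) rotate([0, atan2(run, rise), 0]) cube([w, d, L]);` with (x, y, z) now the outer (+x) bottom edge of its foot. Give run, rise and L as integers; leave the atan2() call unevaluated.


translate([384, 0, 720]) cube([107, 953, 72]);
translate([0, 56, 0]) rotate([0, atan2(384, 720), 0]) cube([29, 48, 816]);
translate([875, 56, 0]) mirror([1, 0, 0]) rotate([0, atan2(384, 720), 0]) cube([29, 48, 816]);
translate([0, 849, 0]) rotate([0, atan2(384, 720), 0]) cube([29, 48, 816]);
translate([875, 849, 0]) mirror([1, 0, 0]) rotate([0, atan2(384, 720), 0]) cube([29, 48, 816]);


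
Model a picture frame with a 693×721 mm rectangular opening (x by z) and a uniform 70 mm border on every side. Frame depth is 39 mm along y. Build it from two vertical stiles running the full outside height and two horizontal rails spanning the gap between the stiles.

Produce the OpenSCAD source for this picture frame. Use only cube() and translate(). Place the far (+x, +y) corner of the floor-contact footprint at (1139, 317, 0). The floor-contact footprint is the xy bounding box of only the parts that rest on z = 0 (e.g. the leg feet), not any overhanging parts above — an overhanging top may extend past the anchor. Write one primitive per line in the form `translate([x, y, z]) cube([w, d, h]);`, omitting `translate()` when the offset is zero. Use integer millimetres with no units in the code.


translate([306, 278, 0]) cube([70, 39, 861]);
translate([1069, 278, 0]) cube([70, 39, 861]);
translate([376, 278, 0]) cube([693, 39, 70]);
translate([376, 278, 791]) cube([693, 39, 70]);


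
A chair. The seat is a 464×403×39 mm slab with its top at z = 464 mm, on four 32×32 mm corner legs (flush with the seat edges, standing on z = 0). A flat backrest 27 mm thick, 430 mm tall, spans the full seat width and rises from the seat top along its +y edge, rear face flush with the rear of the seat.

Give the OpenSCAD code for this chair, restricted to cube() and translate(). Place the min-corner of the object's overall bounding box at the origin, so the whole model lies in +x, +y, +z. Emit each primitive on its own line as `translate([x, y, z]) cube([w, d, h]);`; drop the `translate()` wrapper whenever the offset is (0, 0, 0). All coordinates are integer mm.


translate([0, 0, 425]) cube([464, 403, 39]);
cube([32, 32, 425]);
translate([432, 0, 0]) cube([32, 32, 425]);
translate([0, 371, 0]) cube([32, 32, 425]);
translate([432, 371, 0]) cube([32, 32, 425]);
translate([0, 376, 464]) cube([464, 27, 430]);


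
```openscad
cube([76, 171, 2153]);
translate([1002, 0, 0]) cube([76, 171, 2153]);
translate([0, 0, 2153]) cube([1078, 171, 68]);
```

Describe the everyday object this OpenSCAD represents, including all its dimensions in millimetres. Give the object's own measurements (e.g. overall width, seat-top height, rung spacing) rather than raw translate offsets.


A door frame. The clear opening is 926 mm wide and 2153 mm high. Two 76 mm wide jambs, 171 mm deep, stand either side of the opening from the floor to the top of the opening. A 68 mm thick head sits across the top of both jambs, spanning the full outside width of the frame.


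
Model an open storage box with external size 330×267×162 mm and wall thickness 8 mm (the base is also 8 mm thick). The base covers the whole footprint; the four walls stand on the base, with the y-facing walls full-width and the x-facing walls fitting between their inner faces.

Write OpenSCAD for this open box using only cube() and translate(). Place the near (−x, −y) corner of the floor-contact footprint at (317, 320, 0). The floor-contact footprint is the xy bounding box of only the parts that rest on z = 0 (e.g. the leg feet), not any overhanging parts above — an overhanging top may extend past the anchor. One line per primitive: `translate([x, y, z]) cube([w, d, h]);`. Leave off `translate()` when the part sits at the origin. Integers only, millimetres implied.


translate([317, 320, 0]) cube([330, 267, 8]);
translate([317, 320, 8]) cube([330, 8, 154]);
translate([317, 579, 8]) cube([330, 8, 154]);
translate([317, 328, 8]) cube([8, 251, 154]);
translate([639, 328, 8]) cube([8, 251, 154]);


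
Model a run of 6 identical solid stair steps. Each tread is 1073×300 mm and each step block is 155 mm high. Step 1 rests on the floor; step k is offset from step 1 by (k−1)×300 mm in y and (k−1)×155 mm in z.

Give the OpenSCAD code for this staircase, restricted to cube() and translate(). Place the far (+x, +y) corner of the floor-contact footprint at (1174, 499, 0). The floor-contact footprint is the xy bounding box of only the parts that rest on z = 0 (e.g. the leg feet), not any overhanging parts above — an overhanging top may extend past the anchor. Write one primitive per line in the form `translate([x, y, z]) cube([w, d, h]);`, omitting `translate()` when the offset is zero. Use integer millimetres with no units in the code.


translate([101, 199, 0]) cube([1073, 300, 155]);
translate([101, 499, 155]) cube([1073, 300, 155]);
translate([101, 799, 310]) cube([1073, 300, 155]);
translate([101, 1099, 465]) cube([1073, 300, 155]);
translate([101, 1399, 620]) cube([1073, 300, 155]);
translate([101, 1699, 775]) cube([1073, 300, 155]);


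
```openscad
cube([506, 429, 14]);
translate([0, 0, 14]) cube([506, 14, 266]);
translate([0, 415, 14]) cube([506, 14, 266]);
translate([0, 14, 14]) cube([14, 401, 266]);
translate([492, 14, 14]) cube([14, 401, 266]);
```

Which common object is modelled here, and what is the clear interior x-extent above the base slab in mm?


An open box. The internal width is 478 mm.

A 506×429 base slab with four walls standing on it — an open box. The base is 506 mm wide and the walls are 14 mm thick, so the internal width is 506 − 2 × 14 = 478 mm.


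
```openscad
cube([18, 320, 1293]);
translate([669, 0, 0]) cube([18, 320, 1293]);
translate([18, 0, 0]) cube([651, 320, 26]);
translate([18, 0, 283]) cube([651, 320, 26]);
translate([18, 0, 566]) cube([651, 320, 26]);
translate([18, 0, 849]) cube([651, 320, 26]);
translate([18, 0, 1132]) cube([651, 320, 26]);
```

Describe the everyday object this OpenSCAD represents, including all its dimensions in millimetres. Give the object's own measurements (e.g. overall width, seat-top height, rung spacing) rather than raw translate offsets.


An open bookshelf. Two side panels, each 18 mm thick, 320 mm deep and 1293 mm tall, stand 687 mm apart (outside-to-outside). Between them sit 5 shelves, each 26 mm thick and 320 mm deep, spanning the full gap between the sides. The bottom shelf rests on the floor (its underside at z = 0) and the clear gap between one shelf's top and the next shelf's underside is 257 mm.


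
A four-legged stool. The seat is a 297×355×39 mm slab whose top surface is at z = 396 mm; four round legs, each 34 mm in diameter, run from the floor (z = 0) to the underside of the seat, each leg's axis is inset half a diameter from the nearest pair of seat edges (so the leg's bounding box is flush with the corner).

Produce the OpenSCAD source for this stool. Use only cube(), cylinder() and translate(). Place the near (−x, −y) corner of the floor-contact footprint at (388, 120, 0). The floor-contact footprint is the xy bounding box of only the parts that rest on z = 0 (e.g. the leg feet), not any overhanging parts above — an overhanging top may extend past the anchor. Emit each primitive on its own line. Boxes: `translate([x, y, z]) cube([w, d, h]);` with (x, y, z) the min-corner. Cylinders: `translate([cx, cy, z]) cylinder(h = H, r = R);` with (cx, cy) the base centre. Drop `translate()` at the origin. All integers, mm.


translate([388, 120, 357]) cube([297, 355, 39]);
translate([405, 137, 0]) cylinder(h = 357, r = 17);
translate([668, 137, 0]) cylinder(h = 357, r = 17);
translate([405, 458, 0]) cylinder(h = 357, r = 17);
translate([668, 458, 0]) cylinder(h = 357, r = 17);


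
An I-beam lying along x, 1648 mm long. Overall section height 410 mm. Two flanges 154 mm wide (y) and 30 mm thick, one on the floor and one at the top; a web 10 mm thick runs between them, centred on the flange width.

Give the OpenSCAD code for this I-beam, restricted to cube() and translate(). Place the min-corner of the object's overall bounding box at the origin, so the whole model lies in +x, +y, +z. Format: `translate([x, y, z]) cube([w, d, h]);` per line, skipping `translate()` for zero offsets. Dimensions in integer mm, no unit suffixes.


cube([1648, 154, 30]);
translate([0, 72, 30]) cube([1648, 10, 350]);
translate([0, 0, 380]) cube([1648, 154, 30]);


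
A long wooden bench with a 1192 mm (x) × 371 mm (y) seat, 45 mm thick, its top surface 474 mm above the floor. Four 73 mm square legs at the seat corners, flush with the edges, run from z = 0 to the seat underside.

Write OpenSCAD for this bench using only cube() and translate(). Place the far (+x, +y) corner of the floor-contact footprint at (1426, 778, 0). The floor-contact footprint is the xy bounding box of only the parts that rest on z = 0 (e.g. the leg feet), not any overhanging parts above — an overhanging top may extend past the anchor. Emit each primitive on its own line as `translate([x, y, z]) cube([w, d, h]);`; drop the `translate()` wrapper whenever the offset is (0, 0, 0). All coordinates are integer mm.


translate([234, 407, 429]) cube([1192, 371, 45]);
translate([234, 407, 0]) cube([73, 73, 429]);
translate([234, 705, 0]) cube([73, 73, 429]);
translate([1353, 407, 0]) cube([73, 73, 429]);
translate([1353, 705, 0]) cube([73, 73, 429]);


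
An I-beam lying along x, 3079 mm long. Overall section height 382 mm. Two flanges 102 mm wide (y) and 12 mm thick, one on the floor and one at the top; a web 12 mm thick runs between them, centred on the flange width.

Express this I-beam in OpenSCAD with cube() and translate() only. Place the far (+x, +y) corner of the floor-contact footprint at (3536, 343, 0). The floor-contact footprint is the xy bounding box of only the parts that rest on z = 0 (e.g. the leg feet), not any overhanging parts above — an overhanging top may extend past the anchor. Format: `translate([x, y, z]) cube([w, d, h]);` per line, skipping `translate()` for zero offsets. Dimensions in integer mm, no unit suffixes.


translate([457, 241, 0]) cube([3079, 102, 12]);
translate([457, 286, 12]) cube([3079, 12, 358]);
translate([457, 241, 370]) cube([3079, 102, 12]);


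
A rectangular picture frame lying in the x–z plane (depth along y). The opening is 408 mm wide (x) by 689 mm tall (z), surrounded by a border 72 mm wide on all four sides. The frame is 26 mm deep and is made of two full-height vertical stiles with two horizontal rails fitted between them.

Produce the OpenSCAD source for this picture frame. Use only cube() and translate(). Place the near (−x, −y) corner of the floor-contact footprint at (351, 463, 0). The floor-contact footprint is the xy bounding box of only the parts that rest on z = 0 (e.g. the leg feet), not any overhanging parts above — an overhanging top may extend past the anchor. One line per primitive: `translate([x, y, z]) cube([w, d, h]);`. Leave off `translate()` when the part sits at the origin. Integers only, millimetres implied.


translate([351, 463, 0]) cube([72, 26, 833]);
translate([831, 463, 0]) cube([72, 26, 833]);
translate([423, 463, 0]) cube([408, 26, 72]);
translate([423, 463, 761]) cube([408, 26, 72]);


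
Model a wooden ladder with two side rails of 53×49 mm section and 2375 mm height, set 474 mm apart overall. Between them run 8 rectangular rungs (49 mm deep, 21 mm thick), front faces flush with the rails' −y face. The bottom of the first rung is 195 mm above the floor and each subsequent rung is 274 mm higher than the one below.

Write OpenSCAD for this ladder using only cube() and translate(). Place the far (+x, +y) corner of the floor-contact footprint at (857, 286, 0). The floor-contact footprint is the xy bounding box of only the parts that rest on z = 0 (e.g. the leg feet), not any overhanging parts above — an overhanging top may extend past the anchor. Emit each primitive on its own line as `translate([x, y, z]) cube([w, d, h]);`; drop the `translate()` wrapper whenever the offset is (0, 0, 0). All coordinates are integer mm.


translate([383, 237, 0]) cube([53, 49, 2375]);
translate([804, 237, 0]) cube([53, 49, 2375]);
translate([436, 237, 195]) cube([368, 49, 21]);
translate([436, 237, 469]) cube([368, 49, 21]);
translate([436, 237, 743]) cube([368, 49, 21]);
translate([436, 237, 1017]) cube([368, 49, 21]);
translate([436, 237, 1291]) cube([368, 49, 21]);
translate([436, 237, 1565]) cube([368, 49, 21]);
translate([436, 237, 1839]) cube([368, 49, 21]);
translate([436, 237, 2113]) cube([368, 49, 21]);


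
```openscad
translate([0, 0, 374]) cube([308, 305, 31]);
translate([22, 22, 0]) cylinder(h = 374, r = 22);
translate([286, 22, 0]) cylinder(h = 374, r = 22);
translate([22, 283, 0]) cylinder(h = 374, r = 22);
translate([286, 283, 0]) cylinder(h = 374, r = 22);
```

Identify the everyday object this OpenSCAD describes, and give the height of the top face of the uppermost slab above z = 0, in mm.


A stool. The seat height is 405 mm.

A 308×305×31 slab at z = 374 on four corner cylinders — a stool. The seat top is 374 + 31 = 405 mm.


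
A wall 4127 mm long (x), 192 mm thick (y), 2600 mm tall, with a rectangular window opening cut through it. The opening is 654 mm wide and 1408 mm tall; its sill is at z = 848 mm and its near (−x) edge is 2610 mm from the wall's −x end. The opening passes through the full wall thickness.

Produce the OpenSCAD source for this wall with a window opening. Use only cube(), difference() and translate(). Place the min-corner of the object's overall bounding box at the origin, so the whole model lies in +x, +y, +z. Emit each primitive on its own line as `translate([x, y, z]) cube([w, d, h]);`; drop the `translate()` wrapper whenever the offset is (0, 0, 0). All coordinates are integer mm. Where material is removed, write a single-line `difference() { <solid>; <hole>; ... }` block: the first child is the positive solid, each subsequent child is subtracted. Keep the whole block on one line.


difference() { cube([4127, 192, 2600]); translate([2610, 0, 848]) cube([654, 192, 1408]); }


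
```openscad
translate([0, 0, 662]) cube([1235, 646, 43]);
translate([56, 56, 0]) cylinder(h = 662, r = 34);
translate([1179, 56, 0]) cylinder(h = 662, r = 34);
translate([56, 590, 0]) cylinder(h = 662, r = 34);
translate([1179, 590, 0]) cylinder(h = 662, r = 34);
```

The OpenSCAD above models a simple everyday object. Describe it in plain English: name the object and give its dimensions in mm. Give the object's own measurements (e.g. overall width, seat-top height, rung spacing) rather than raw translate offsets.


A table: top 1235 mm (x) × 646 mm (y), 43 mm thick, upper face at z = 705 mm, on four round legs of 68 mm diameter, each leg's bounding box inset 22 mm from the nearest pair of top edges from z = 0 to the bottom of the top.


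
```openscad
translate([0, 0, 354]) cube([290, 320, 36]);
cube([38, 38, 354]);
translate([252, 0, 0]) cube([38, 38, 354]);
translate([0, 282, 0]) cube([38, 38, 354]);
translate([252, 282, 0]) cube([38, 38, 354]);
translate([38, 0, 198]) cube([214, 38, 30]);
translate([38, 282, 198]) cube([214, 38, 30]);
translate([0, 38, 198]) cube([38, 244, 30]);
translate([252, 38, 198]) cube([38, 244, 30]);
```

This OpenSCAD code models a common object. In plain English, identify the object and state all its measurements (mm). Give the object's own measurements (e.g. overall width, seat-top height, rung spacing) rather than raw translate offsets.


A four-legged stool. The seat is a 290×320×36 mm slab whose top surface is at z = 390 mm; four square legs, each 38×38 mm in cross-section, run from the floor (z = 0) to the underside of the seat, each flush with a corner of the seat. Four stretchers, 38 mm wide and 30 mm tall, connect adjacent legs with their undersides at z = 198 mm, each running between the inner faces of the legs it joins and aligned with the legs' outer faces on the other axis.


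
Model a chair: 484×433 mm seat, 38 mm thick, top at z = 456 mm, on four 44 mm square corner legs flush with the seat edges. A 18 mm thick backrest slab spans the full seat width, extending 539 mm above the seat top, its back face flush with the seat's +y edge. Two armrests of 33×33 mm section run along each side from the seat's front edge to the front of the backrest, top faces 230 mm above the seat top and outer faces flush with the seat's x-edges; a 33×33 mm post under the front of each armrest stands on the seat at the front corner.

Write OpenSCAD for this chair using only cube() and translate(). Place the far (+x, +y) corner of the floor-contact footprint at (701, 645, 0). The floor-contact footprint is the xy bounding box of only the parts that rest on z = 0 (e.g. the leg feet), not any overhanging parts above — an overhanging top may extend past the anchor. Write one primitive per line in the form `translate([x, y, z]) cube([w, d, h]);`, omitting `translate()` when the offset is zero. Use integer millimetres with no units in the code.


translate([217, 212, 418]) cube([484, 433, 38]);
translate([217, 212, 0]) cube([44, 44, 418]);
translate([657, 212, 0]) cube([44, 44, 418]);
translate([217, 601, 0]) cube([44, 44, 418]);
translate([657, 601, 0]) cube([44, 44, 418]);
translate([217, 627, 456]) cube([484, 18, 539]);
translate([217, 212, 653]) cube([33, 415, 33]);
translate([668, 212, 653]) cube([33, 415, 33]);
translate([217, 212, 456]) cube([33, 33, 197]);
translate([668, 212, 456]) cube([33, 33, 197]);


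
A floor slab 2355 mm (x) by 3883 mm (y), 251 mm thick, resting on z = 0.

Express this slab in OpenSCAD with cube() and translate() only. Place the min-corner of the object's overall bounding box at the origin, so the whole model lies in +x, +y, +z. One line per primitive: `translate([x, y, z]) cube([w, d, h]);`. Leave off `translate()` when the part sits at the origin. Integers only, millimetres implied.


cube([2355, 3883, 251]);


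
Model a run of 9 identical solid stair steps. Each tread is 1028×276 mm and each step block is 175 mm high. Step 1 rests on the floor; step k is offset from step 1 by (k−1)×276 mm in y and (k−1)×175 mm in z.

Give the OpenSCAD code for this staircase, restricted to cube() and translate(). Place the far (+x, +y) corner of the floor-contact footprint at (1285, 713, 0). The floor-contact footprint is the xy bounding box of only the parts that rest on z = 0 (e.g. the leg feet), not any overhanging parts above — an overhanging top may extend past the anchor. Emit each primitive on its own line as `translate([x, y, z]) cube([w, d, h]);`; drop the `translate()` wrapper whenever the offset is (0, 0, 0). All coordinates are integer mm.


translate([257, 437, 0]) cube([1028, 276, 175]);
translate([257, 713, 175]) cube([1028, 276, 175]);
translate([257, 989, 350]) cube([1028, 276, 175]);
translate([257, 1265, 525]) cube([1028, 276, 175]);
translate([257, 1541, 700]) cube([1028, 276, 175]);
translate([257, 1817, 875]) cube([1028, 276, 175]);
translate([257, 2093, 1050]) cube([1028, 276, 175]);
translate([257, 2369, 1225]) cube([1028, 276, 175]);
translate([257, 2645, 1400]) cube([1028, 276, 175]);


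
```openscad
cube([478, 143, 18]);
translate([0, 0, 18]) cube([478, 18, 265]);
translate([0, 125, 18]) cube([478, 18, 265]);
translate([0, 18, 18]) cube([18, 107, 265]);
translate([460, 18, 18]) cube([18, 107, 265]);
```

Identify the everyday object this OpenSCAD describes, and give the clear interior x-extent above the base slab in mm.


An open box. The internal width is 442 mm.

A 478×143 base slab with four walls standing on it — an open box. The base is 478 mm wide and the walls are 18 mm thick, so the internal width is 478 − 2 × 18 = 442 mm.


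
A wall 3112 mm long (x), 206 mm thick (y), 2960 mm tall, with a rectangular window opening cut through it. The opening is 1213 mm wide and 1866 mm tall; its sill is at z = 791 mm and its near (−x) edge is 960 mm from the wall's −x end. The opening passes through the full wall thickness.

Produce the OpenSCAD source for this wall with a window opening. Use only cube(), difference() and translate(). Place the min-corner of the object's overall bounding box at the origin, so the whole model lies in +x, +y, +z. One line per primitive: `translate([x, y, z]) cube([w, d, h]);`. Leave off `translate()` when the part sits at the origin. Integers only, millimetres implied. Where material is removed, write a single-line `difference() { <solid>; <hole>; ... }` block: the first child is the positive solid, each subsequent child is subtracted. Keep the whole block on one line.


difference() { cube([3112, 206, 2960]); translate([960, 0, 791]) cube([1213, 206, 1866]); }


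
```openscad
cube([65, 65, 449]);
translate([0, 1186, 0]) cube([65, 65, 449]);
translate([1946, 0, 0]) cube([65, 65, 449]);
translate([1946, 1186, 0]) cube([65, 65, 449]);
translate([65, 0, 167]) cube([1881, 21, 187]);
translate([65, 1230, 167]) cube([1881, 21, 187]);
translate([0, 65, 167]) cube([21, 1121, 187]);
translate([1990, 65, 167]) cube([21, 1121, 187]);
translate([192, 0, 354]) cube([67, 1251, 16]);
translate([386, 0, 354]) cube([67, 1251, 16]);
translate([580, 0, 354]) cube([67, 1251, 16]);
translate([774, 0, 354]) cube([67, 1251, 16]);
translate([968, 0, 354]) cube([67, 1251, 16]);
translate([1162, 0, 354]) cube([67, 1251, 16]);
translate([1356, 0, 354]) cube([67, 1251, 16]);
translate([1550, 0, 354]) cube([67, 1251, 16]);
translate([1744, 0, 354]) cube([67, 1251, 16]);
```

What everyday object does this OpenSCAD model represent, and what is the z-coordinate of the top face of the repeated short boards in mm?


A bed frame. The slat-top height is 370 mm.

Four posts, four rails, and a row of slats — a bed frame. Slats sit on the rails at z = 167 + 187 = 354; with slat thickness 16, the top is 370 mm.


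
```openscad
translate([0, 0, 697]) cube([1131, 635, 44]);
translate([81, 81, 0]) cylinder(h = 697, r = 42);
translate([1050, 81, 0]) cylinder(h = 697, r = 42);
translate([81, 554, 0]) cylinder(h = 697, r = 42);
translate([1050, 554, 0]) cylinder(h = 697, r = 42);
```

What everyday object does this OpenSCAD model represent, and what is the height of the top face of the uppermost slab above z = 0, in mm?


A table. The table height is 741 mm.

A 1131×635×44 slab sits at z = 697 on four Ø84 mm round legs — a table. The top surface is at 697 + 44 = 741 mm.


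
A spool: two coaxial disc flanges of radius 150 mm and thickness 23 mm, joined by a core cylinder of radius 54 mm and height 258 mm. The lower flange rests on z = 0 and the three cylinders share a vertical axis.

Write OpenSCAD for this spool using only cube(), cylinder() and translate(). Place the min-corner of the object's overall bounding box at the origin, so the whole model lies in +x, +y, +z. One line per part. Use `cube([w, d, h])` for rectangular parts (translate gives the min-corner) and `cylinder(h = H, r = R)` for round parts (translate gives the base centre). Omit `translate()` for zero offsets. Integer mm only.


translate([150, 150, 0]) cylinder(h = 23, r = 150);
translate([150, 150, 23]) cylinder(h = 258, r = 54);
translate([150, 150, 281]) cylinder(h = 23, r = 150);
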